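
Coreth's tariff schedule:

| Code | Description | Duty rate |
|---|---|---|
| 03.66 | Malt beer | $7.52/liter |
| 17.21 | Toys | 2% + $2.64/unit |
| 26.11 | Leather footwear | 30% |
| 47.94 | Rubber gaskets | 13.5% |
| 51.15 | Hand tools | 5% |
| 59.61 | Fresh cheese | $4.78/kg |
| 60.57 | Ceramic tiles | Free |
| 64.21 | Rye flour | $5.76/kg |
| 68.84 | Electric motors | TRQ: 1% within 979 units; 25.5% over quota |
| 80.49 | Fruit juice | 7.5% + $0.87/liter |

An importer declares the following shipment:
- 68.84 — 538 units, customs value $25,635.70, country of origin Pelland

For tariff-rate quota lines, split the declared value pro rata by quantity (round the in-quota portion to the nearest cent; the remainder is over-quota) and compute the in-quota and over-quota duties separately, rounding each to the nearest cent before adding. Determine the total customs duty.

$256.36

Line 1 (68.84, Pelland, 538 units, $25,635.70):
Code 68.84 is under a tariff-rate quota (threshold 979 units). Quantity 538 units is within the quota, so the in-quota rate 1% applies to the full value.
Duty = $25,635.70 × 1% = $256.36.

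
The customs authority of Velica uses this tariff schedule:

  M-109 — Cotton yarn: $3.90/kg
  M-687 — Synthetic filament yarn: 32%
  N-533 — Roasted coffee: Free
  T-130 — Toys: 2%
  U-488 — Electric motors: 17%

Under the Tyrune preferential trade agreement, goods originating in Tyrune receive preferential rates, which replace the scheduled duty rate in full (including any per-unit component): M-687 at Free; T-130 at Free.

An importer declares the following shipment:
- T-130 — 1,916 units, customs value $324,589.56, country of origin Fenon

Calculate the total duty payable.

Line 1 (T-130, Fenon, 1,916 units, $324,589.56):
Base rate for T-130 is 2%.
T-130 has an FTA preferential rate, but origin Fenon is not Tyrune; base rate stands.
Duty = $324,589.56 × 2% = $6,491.79.

$6,491.79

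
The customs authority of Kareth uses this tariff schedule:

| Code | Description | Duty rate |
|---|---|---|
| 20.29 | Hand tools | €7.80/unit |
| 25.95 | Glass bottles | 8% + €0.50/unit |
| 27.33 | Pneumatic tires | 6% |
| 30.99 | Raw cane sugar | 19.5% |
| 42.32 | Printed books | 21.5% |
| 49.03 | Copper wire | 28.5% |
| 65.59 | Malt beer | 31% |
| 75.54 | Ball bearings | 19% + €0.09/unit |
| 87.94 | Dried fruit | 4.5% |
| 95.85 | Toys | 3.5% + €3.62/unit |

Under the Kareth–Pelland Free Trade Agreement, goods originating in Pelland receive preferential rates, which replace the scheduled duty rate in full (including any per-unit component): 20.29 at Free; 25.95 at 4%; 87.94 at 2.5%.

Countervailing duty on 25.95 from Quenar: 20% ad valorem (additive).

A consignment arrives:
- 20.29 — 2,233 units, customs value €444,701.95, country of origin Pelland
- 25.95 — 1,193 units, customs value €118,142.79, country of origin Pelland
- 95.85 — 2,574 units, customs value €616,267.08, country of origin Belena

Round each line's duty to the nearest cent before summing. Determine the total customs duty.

€35,612.94

Line 1 (20.29, Pelland, 2,233 units, €444,701.95):
Base rate for 20.29 is €7.80/unit.
Origin Pelland qualifies under the Kareth–Pelland agreement and 20.29 is covered: preferential rate Free applies instead.
Duty = €444,701.95 × 0% = €0.00.
Line 2 (25.95, Pelland, 1,193 units, €118,142.79):
Base rate for 25.95 is 8% + €0.50/unit.
Origin Pelland qualifies under the Kareth–Pelland agreement and 25.95 is covered: preferential rate 4% applies instead.
The additional-duty order on 25.95 targets Quenar, not Pelland; it does not apply.
Duty = €118,142.79 × 4% = €4,725.71.
Line 3 (95.85, Belena, 2,574 units, €616,267.08):
Base rate for 95.85 is 3.5% + €3.62/unit.
Duty = €616,267.08 × 3.5% + 2,574 × €3.62 = €30,887.23.
Total = €0.00 + €4,725.71 + €30,887.23 = €35,612.94.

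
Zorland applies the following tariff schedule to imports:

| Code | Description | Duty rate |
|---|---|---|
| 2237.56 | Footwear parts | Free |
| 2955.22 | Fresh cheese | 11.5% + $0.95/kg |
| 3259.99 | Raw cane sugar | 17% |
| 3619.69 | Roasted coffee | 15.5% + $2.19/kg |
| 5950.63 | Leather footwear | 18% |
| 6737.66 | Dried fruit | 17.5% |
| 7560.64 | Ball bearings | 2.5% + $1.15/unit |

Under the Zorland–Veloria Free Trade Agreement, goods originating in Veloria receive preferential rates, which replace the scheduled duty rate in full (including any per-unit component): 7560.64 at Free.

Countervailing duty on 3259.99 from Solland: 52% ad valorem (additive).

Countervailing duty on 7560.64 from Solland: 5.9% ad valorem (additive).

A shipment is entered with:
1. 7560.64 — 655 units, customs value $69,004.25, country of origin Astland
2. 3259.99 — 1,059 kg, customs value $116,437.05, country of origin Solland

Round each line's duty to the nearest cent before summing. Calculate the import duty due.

Line 1 (7560.64, Astland, 655 units, $69,004.25):
Base rate for 7560.64 is 2.5% + $1.15/unit.
7560.64 has an FTA preferential rate, but origin Astland is not Veloria; base rate stands.
The additional-duty order on 7560.64 targets Solland, not Astland; it does not apply.
Duty = $69,004.25 × 2.5% + 655 × $1.15 = $2,478.36.
Line 2 (3259.99, Solland, 1,059 kg, $116,437.05):
Base rate for 3259.99 is 17%.
Additional duty on 3259.99 from Solland: +52%. Applied ad valorem rate: 17% + 52% = 69%.
Duty = $116,437.05 × 69% = $80,341.56.
Total = $2,478.36 + $80,341.56 = $82,819.92.

$82,819.92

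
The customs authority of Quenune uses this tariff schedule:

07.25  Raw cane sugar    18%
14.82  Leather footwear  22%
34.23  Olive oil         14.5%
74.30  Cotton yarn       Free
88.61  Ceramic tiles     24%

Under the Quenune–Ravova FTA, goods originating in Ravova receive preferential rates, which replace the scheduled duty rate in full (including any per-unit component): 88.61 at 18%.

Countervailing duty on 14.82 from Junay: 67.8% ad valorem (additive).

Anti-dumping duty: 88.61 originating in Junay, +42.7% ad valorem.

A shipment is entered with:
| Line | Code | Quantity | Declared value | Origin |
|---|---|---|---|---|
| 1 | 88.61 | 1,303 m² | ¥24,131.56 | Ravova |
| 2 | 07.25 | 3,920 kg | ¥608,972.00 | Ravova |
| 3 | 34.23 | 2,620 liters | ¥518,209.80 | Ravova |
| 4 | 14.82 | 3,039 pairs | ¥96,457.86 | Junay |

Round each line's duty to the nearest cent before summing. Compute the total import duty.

Line 1 (88.61, Ravova, 1,303 m², ¥24,131.56):
Base rate for 88.61 is 24%.
Origin Ravova qualifies under the Quenune–Ravova agreement and 88.61 is covered: preferential rate 18% applies instead.
The additional-duty order on 88.61 targets Junay, not Ravova; it does not apply.
Duty = ¥24,131.56 × 18% = ¥4,343.68.
Line 2 (07.25, Ravova, 3,920 kg, ¥608,972.00):
Base rate for 07.25 is 18%.
Origin Ravova is the FTA partner but 07.25 is not on the preference list; base rate stands.
Duty = ¥608,972.00 × 18% = ¥109,614.96.
Line 3 (34.23, Ravova, 2,620 liters, ¥518,209.80):
Base rate for 34.23 is 14.5%.
Origin Ravova is the FTA partner but 34.23 is not on the preference list; base rate stands.
Duty = ¥518,209.80 × 14.5% = ¥75,140.42.
Line 4 (14.82, Junay, 3,039 pairs, ¥96,457.86):
Base rate for 14.82 is 22%.
Additional duty on 14.82 from Junay: +67.8%. Applied ad valorem rate: 22% + 67.8% = 89.8%.
Duty = ¥96,457.86 × 89.8% = ¥86,619.16.
Total = ¥4,343.68 + ¥109,614.96 + ¥75,140.42 + ¥86,619.16 = ¥275,718.22.

¥275,718.22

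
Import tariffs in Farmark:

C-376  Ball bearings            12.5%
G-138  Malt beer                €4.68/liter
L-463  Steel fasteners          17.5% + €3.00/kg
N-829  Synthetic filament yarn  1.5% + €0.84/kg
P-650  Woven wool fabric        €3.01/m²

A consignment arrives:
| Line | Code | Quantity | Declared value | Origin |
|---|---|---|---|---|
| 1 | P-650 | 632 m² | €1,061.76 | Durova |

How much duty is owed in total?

Line 1 (P-650, Durova, 632 m², €1,061.76):
Base rate for P-650 is €3.01/m².
Duty = 632 × €3.01 = €1,902.32.

€1,902.32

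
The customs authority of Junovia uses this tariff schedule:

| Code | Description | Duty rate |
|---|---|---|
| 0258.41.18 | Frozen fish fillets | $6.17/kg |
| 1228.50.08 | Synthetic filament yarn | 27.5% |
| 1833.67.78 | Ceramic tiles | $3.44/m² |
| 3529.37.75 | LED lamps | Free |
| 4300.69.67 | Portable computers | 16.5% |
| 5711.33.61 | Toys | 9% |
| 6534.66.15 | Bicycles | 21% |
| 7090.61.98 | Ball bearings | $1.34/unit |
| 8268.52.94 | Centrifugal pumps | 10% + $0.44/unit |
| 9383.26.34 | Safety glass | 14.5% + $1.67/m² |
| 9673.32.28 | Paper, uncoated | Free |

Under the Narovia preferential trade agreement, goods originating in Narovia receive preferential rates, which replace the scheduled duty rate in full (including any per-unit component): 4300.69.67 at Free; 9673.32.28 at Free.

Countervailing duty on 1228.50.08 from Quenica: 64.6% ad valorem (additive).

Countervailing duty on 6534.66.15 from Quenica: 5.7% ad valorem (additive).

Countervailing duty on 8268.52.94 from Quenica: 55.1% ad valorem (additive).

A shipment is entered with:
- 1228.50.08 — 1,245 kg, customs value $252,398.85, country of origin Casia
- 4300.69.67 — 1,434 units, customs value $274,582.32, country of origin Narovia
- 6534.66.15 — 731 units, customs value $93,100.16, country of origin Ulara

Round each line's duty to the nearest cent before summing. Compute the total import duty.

$88,960.71

Line 1 (1228.50.08, Casia, 1,245 kg, $252,398.85):
Base rate for 1228.50.08 is 27.5%.
The additional-duty order on 1228.50.08 targets Quenica, not Casia; it does not apply.
Duty = $252,398.85 × 27.5% = $69,409.68.
Line 2 (4300.69.67, Narovia, 1,434 units, $274,582.32):
Base rate for 4300.69.67 is 16.5%.
Origin Narovia qualifies under the Junovia–Narovia agreement and 4300.69.67 is covered: preferential rate Free applies instead.
Duty = $274,582.32 × 0% = $0.00.
Line 3 (6534.66.15, Ulara, 731 units, $93,100.16):
Base rate for 6534.66.15 is 21%.
The additional-duty order on 6534.66.15 targets Quenica, not Ulara; it does not apply.
Duty = $93,100.16 × 21% = $19,551.03.
Total = $69,409.68 + $0.00 + $19,551.03 = $88,960.71.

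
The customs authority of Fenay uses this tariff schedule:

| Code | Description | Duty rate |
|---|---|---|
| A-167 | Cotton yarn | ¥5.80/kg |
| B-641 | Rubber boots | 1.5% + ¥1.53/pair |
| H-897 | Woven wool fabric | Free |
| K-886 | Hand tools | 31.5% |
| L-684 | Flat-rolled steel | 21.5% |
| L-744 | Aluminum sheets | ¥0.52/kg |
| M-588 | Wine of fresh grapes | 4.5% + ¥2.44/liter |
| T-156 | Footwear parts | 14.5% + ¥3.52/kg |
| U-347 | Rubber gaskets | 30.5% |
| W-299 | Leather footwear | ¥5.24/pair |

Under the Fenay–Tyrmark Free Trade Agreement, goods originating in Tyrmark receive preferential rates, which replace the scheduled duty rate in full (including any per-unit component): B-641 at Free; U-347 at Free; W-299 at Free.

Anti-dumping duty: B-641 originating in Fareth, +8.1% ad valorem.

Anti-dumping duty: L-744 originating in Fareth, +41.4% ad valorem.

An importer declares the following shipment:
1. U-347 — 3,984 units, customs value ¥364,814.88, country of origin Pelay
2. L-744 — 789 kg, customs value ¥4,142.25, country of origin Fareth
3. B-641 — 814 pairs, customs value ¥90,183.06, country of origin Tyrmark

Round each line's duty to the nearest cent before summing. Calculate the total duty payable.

Line 1 (U-347, Pelay, 3,984 units, ¥364,814.88):
Base rate for U-347 is 30.5%.
U-347 has an FTA preferential rate, but origin Pelay is not Tyrmark; base rate stands.
Duty = ¥364,814.88 × 30.5% = ¥111,268.54.
Line 2 (L-744, Fareth, 789 kg, ¥4,142.25):
Base rate for L-744 is ¥0.52/kg.
Additional duty on L-744 from Fareth: +41.4% ad valorem. Applied ad valorem rate = 41.4%.
Duty = ¥4,142.25 × 41.4% + 789 × ¥0.52 = ¥2,125.17.
Line 3 (B-641, Tyrmark, 814 pairs, ¥90,183.06):
Base rate for B-641 is 1.5% + ¥1.53/pair.
Origin Tyrmark qualifies under the Fenay–Tyrmark agreement and B-641 is covered: preferential rate Free applies instead.
The additional-duty order on B-641 targets Fareth, not Tyrmark; it does not apply.
Duty = ¥90,183.06 × 0% = ¥0.00.
Total = ¥111,268.54 + ¥2,125.17 + ¥0.00 = ¥113,393.71.

¥113,393.71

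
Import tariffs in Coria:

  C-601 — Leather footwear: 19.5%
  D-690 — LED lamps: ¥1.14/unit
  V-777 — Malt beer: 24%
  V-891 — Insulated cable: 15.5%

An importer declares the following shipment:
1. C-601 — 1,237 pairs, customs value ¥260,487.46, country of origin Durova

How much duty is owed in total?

¥50,795.05

Line 1 (C-601, Durova, 1,237 pairs, ¥260,487.46):
Base rate for C-601 is 19.5%.
Duty = ¥260,487.46 × 19.5% = ¥50,795.05.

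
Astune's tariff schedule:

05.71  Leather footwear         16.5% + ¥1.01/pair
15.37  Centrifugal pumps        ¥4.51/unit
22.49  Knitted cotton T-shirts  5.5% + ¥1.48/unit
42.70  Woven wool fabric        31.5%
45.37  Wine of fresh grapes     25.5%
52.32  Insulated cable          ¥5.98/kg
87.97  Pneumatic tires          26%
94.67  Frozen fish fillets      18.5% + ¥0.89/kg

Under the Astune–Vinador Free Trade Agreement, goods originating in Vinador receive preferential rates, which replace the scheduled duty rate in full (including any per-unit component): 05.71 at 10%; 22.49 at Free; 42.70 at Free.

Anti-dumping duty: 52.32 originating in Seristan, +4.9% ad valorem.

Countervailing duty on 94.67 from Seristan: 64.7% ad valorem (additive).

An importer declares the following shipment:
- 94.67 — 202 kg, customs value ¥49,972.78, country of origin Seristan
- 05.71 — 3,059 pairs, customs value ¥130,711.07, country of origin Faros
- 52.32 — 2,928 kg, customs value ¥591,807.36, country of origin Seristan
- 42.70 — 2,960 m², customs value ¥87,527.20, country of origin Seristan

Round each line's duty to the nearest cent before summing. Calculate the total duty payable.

¥140,493.12

Line 1 (94.67, Seristan, 202 kg, ¥49,972.78):
Base rate for 94.67 is 18.5% + ¥0.89/kg.
Additional duty on 94.67 from Seristan: +64.7%. Applied ad valorem rate: 18.5% + 64.7% = 83.2%.
Duty = ¥49,972.78 × 83.2% + 202 × ¥0.89 = ¥41,757.13.
Line 2 (05.71, Faros, 3,059 pairs, ¥130,711.07):
Base rate for 05.71 is 16.5% + ¥1.01/pair.
05.71 has an FTA preferential rate, but origin Faros is not Vinador; base rate stands.
Duty = ¥130,711.07 × 16.5% + 3,059 × ¥1.01 = ¥24,656.92.
Line 3 (52.32, Seristan, 2,928 kg, ¥591,807.36):
Base rate for 52.32 is ¥5.98/kg.
Additional duty on 52.32 from Seristan: +4.9% ad valorem. Applied ad valorem rate = 4.9%.
Duty = ¥591,807.36 × 4.9% + 2,928 × ¥5.98 = ¥46,508.00.
Line 4 (42.70, Seristan, 2,960 m², ¥87,527.20):
Base rate for 42.70 is 31.5%.
42.70 has an FTA preferential rate, but origin Seristan is not Vinador; base rate stands.
Duty = ¥87,527.20 × 31.5% = ¥27,571.07.
Total = ¥41,757.13 + ¥24,656.92 + ¥46,508.00 + ¥27,571.07 = ¥140,493.12.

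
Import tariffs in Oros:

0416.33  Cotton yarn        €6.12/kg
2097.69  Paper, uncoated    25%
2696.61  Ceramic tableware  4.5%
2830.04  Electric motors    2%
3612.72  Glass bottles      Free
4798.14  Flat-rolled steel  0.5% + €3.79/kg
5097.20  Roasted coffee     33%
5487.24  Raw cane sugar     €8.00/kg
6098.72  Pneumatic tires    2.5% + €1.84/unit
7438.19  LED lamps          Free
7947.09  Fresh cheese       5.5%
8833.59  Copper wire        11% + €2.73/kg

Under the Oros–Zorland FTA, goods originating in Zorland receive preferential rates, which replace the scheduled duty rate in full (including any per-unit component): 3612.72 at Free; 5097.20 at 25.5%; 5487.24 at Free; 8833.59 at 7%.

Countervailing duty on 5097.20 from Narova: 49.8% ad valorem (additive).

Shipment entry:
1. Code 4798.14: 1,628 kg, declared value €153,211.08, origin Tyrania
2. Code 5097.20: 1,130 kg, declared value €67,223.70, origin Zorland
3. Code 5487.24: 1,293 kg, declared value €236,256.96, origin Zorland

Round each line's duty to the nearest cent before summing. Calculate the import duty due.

Line 1 (4798.14, Tyrania, 1,628 kg, €153,211.08):
Base rate for 4798.14 is 0.5% + €3.79/kg.
Duty = €153,211.08 × 0.5% + 1,628 × €3.79 = €6,936.18.
Line 2 (5097.20, Zorland, 1,130 kg, €67,223.70):
Base rate for 5097.20 is 33%.
Origin Zorland qualifies under the Oros–Zorland agreement and 5097.20 is covered: preferential rate 25.5% applies instead.
The additional-duty order on 5097.20 targets Narova, not Zorland; it does not apply.
Duty = €67,223.70 × 25.5% = €17,142.04.
Line 3 (5487.24, Zorland, 1,293 kg, €236,256.96):
Base rate for 5487.24 is €8.00/kg.
Origin Zorland qualifies under the Oros–Zorland agreement and 5487.24 is covered: preferential rate Free applies instead.
Duty = €236,256.96 × 0% = €0.00.
Total = €6,936.18 + €17,142.04 + €0.00 = €24,078.22.

€24,078.22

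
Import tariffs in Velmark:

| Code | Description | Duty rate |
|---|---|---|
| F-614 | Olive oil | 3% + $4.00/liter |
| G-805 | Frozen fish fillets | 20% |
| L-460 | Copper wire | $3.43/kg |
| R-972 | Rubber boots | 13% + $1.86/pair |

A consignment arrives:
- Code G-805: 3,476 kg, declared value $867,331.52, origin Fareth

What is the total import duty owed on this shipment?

Line 1 (G-805, Fareth, 3,476 kg, $867,331.52):
Base rate for G-805 is 20%.
Duty = $867,331.52 × 20% = $173,466.30.

$173,466.30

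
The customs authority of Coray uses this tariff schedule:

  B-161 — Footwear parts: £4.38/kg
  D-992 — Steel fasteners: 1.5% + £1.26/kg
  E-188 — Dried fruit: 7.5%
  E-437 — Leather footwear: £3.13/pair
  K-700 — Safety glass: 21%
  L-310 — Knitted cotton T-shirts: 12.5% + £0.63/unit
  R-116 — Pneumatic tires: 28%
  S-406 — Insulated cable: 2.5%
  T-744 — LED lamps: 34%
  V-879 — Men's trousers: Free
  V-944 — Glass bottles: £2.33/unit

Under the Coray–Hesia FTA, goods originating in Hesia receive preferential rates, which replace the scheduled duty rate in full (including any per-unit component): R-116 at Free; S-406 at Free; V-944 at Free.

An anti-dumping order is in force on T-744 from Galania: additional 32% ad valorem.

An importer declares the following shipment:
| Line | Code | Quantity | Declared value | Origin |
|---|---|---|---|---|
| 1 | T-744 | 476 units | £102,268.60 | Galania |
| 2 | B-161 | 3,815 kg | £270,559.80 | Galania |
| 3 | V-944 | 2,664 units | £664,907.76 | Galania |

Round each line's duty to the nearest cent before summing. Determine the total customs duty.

Line 1 (T-744, Galania, 476 units, £102,268.60):
Base rate for T-744 is 34%.
Additional duty on T-744 from Galania: +32%. Applied ad valorem rate: 34% + 32% = 66%.
Duty = £102,268.60 × 66% = £67,497.28.
Line 2 (B-161, Galania, 3,815 kg, £270,559.80):
Base rate for B-161 is £4.38/kg.
Duty = 3,815 × £4.38 = £16,709.70.
Line 3 (V-944, Galania, 2,664 units, £664,907.76):
Base rate for V-944 is £2.33/unit.
V-944 has an FTA preferential rate, but origin Galania is not Hesia; base rate stands.
Duty = 2,664 × £2.33 = £6,207.12.
Total = £67,497.28 + £16,709.70 + £6,207.12 = £90,414.10.

£90,414.10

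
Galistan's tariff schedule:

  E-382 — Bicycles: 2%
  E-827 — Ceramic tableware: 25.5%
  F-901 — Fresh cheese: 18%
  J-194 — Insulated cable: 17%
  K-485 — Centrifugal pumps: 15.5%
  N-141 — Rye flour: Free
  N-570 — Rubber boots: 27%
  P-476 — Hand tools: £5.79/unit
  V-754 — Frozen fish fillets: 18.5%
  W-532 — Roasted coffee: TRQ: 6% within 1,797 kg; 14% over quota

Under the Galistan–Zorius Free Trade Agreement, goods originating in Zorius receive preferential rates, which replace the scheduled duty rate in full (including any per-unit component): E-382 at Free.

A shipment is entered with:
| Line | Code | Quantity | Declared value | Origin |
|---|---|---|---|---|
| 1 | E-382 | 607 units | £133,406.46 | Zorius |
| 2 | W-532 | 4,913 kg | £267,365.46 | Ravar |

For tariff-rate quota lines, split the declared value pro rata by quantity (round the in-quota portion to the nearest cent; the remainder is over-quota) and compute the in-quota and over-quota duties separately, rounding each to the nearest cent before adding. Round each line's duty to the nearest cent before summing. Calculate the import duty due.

£29,607.74

Line 1 (E-382, Zorius, 607 units, £133,406.46):
Base rate for E-382 is 2%.
Origin Zorius qualifies under the Galistan–Zorius agreement and E-382 is covered: preferential rate Free applies instead.
Duty = £133,406.46 × 0% = £0.00.
Line 2 (W-532, Ravar, 4,913 kg, £267,365.46):
Code W-532 is under a tariff-rate quota (threshold 1,797 kg). In-quota: 1,797 kg at 6%; over-quota: 3,116 kg at 14%.
Pro-rata value split: in-quota = £267,365.46 × 1,797/4,913 = £97,792.74; over-quota = £267,365.46 − £97,792.74 = £169,572.72.
In-quota duty = £97,792.74 × 6% = £5,867.56. Over-quota duty = £169,572.72 × 14% = £23,740.18.
Line duty = £5,867.56 + £23,740.18 = £29,607.74.
Total = £0.00 + £29,607.74 = £29,607.74.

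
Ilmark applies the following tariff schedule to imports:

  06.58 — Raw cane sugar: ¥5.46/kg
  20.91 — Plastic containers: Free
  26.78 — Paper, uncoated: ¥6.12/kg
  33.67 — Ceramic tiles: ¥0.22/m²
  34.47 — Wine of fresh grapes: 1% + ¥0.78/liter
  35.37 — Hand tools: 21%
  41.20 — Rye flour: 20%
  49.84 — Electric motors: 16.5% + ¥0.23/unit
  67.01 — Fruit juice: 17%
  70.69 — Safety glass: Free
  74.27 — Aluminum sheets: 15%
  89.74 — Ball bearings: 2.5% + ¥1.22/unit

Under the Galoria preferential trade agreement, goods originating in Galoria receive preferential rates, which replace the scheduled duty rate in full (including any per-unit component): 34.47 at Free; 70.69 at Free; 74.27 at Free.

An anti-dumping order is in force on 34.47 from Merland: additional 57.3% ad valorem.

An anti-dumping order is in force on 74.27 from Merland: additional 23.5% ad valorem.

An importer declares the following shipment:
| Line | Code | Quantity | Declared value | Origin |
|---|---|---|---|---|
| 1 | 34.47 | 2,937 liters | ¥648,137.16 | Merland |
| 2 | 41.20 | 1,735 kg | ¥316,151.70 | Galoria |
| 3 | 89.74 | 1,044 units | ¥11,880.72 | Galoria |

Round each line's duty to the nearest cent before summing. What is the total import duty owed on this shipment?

¥444,955.86

Line 1 (34.47, Merland, 2,937 liters, ¥648,137.16):
Base rate for 34.47 is 1% + ¥0.78/liter.
34.47 has an FTA preferential rate, but origin Merland is not Galoria; base rate stands.
Additional duty on 34.47 from Merland: +57.3%. Applied ad valorem rate: 1% + 57.3% = 58.3%.
Duty = ¥648,137.16 × 58.3% + 2,937 × ¥0.78 = ¥380,154.82.
Line 2 (41.20, Galoria, 1,735 kg, ¥316,151.70):
Base rate for 41.20 is 20%.
Origin Galoria is the FTA partner but 41.20 is not on the preference list; base rate stands.
Duty = ¥316,151.70 × 20% = ¥63,230.34.
Line 3 (89.74, Galoria, 1,044 units, ¥11,880.72):
Base rate for 89.74 is 2.5% + ¥1.22/unit.
Origin Galoria is the FTA partner but 89.74 is not on the preference list; base rate stands.
Duty = ¥11,880.72 × 2.5% + 1,044 × ¥1.22 = ¥1,570.70.
Total = ¥380,154.82 + ¥63,230.34 + ¥1,570.70 = ¥444,955.86.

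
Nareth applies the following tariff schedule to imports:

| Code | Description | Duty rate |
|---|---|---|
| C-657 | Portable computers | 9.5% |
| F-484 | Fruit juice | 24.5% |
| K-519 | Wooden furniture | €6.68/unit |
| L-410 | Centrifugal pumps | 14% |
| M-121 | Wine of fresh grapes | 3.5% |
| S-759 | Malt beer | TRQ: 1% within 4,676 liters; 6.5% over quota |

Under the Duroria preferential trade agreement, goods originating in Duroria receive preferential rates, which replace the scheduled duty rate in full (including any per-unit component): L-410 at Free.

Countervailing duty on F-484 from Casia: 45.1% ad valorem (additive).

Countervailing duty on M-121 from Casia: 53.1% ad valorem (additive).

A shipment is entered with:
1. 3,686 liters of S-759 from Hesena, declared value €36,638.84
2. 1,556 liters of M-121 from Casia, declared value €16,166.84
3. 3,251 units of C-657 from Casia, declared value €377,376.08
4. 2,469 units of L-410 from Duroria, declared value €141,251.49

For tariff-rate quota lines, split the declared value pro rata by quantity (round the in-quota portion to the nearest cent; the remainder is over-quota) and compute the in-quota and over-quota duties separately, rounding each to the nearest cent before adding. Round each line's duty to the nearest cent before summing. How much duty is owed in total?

Line 1 (S-759, Hesena, 3,686 liters, €36,638.84):
Code S-759 is under a tariff-rate quota (threshold 4,676 liters). Quantity 3,686 liters is within the quota, so the in-quota rate 1% applies to the full value.
Duty = €36,638.84 × 1% = €366.39.
Line 2 (M-121, Casia, 1,556 liters, €16,166.84):
Base rate for M-121 is 3.5%.
Additional duty on M-121 from Casia: +53.1%. Applied ad valorem rate: 3.5% + 53.1% = 56.6%.
Duty = €16,166.84 × 56.6% = €9,150.43.
Line 3 (C-657, Casia, 3,251 units, €377,376.08):
Base rate for C-657 is 9.5%.
Duty = €377,376.08 × 9.5% = €35,850.73.
Line 4 (L-410, Duroria, 2,469 units, €141,251.49):
Base rate for L-410 is 14%.
Origin Duroria qualifies under the Nareth–Duroria agreement and L-410 is covered: preferential rate Free applies instead.
Duty = €141,251.49 × 0% = €0.00.
Total = €366.39 + €9,150.43 + €35,850.73 + €0.00 = €45,367.55.

€45,367.55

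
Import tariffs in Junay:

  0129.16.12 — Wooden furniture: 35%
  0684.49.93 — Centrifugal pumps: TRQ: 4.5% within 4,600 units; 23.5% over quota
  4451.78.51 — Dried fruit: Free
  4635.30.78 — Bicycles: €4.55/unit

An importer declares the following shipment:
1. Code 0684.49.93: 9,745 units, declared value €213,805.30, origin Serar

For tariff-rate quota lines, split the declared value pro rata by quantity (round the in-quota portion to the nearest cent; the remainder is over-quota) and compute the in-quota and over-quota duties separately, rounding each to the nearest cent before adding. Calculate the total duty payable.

Line 1 (0684.49.93, Serar, 9,745 units, €213,805.30):
Code 0684.49.93 is under a tariff-rate quota (threshold 4,600 units). In-quota: 4,600 units at 4.5%; over-quota: 5,145 units at 23.5%.
Pro-rata value split: in-quota = €213,805.30 × 4,600/9,745 = €100,924.00; over-quota = €213,805.30 − €100,924.00 = €112,881.30.
In-quota duty = €100,924.00 × 4.5% = €4,541.58. Over-quota duty = €112,881.30 × 23.5% = €26,527.11.
Line duty = €4,541.58 + €26,527.11 = €31,068.69.

€31,068.69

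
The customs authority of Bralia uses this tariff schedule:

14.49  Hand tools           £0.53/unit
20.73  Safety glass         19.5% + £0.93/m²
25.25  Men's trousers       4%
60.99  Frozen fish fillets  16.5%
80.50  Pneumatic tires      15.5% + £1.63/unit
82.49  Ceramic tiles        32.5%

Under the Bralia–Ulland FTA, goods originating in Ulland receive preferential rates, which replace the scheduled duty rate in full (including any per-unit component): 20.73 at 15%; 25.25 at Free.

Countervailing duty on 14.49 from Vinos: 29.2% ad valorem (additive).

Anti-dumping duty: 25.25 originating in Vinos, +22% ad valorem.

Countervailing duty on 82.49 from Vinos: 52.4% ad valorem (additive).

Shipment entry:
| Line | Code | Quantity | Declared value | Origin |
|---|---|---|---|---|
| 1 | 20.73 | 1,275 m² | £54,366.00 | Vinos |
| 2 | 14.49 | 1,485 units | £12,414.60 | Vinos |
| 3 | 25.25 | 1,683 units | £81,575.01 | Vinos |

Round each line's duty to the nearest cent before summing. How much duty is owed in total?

Line 1 (20.73, Vinos, 1,275 m², £54,366.00):
Base rate for 20.73 is 19.5% + £0.93/m².
20.73 has an FTA preferential rate, but origin Vinos is not Ulland; base rate stands.
Duty = £54,366.00 × 19.5% + 1,275 × £0.93 = £11,787.12.
Line 2 (14.49, Vinos, 1,485 units, £12,414.60):
Base rate for 14.49 is £0.53/unit.
Additional duty on 14.49 from Vinos: +29.2% ad valorem. Applied ad valorem rate = 29.2%.
Duty = £12,414.60 × 29.2% + 1,485 × £0.53 = £4,412.11.
Line 3 (25.25, Vinos, 1,683 units, £81,575.01):
Base rate for 25.25 is 4%.
25.25 has an FTA preferential rate, but origin Vinos is not Ulland; base rate stands.
Additional duty on 25.25 from Vinos: +22%. Applied ad valorem rate: 4% + 22% = 26%.
Duty = £81,575.01 × 26% = £21,209.50.
Total = £11,787.12 + £4,412.11 + £21,209.50 = £37,408.73.

£37,408.73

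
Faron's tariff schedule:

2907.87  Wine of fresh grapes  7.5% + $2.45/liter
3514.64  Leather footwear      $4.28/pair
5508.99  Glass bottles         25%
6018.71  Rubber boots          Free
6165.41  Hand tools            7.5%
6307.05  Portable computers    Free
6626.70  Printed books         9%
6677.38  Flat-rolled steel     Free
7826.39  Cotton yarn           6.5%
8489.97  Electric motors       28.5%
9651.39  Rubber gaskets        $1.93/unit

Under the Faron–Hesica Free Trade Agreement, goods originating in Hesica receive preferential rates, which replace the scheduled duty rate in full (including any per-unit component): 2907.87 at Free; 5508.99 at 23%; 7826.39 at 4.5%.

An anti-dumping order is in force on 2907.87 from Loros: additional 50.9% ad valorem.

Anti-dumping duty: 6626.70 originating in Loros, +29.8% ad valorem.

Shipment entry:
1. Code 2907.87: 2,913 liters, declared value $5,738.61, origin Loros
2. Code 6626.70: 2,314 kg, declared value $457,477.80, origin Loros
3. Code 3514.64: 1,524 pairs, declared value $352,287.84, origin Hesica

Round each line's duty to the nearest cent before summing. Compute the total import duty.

$194,512.31

Line 1 (2907.87, Loros, 2,913 liters, $5,738.61):
Base rate for 2907.87 is 7.5% + $2.45/liter.
2907.87 has an FTA preferential rate, but origin Loros is not Hesica; base rate stands.
Additional duty on 2907.87 from Loros: +50.9%. Applied ad valorem rate: 7.5% + 50.9% = 58.4%.
Duty = $5,738.61 × 58.4% + 2,913 × $2.45 = $10,488.20.
Line 2 (6626.70, Loros, 2,314 kg, $457,477.80):
Base rate for 6626.70 is 9%.
Additional duty on 6626.70 from Loros: +29.8%. Applied ad valorem rate: 9% + 29.8% = 38.8%.
Duty = $457,477.80 × 38.8% = $177,501.39.
Line 3 (3514.64, Hesica, 1,524 pairs, $352,287.84):
Base rate for 3514.64 is $4.28/pair.
Origin Hesica is the FTA partner but 3514.64 is not on the preference list; base rate stands.
Duty = 1,524 × $4.28 = $6,522.72.
Total = $10,488.20 + $177,501.39 + $6,522.72 = $194,512.31.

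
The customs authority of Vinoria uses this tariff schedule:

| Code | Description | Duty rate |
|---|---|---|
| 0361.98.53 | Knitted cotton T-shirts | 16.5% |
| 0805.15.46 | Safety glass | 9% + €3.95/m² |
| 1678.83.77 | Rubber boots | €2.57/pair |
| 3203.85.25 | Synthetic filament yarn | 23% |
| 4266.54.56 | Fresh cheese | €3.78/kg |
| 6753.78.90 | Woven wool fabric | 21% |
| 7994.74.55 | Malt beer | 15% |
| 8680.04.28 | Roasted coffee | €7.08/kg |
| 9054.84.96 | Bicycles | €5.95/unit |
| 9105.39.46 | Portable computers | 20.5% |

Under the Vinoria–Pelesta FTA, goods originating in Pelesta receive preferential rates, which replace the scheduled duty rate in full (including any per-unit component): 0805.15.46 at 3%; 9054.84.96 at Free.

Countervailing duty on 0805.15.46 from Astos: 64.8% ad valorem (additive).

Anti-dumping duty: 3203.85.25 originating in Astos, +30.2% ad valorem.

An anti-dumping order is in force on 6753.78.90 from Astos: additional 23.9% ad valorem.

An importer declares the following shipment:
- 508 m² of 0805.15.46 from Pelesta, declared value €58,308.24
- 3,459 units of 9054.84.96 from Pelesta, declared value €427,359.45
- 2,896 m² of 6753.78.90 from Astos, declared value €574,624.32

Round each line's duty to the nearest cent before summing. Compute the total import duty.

€259,755.57

Line 1 (0805.15.46, Pelesta, 508 m², €58,308.24):
Base rate for 0805.15.46 is 9% + €3.95/m².
Origin Pelesta qualifies under the Vinoria–Pelesta agreement and 0805.15.46 is covered: preferential rate 3% applies instead.
The additional-duty order on 0805.15.46 targets Astos, not Pelesta; it does not apply.
Duty = €58,308.24 × 3% = €1,749.25.
Line 2 (9054.84.96, Pelesta, 3,459 units, €427,359.45):
Base rate for 9054.84.96 is €5.95/unit.
Origin Pelesta qualifies under the Vinoria–Pelesta agreement and 9054.84.96 is covered: preferential rate Free applies instead.
Duty = €427,359.45 × 0% = €0.00.
Line 3 (6753.78.90, Astos, 2,896 m², €574,624.32):
Base rate for 6753.78.90 is 21%.
Additional duty on 6753.78.90 from Astos: +23.9%. Applied ad valorem rate: 21% + 23.9% = 44.9%.
Duty = €574,624.32 × 44.9% = €258,006.32.
Total = €1,749.25 + €0.00 + €258,006.32 = €259,755.57.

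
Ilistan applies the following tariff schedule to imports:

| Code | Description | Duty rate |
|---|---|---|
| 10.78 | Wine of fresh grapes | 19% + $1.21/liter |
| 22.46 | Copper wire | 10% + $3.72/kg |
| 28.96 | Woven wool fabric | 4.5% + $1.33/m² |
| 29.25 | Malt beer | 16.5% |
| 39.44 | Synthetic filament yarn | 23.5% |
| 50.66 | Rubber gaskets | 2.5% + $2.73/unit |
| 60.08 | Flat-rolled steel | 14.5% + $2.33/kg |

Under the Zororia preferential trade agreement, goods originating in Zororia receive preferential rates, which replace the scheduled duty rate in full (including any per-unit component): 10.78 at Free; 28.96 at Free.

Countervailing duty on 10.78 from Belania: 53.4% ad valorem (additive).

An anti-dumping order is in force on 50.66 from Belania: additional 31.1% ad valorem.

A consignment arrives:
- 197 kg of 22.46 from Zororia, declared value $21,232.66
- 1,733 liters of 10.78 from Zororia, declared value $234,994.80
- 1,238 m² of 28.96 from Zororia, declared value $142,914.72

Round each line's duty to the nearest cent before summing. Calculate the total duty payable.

$2,856.11

Line 1 (22.46, Zororia, 197 kg, $21,232.66):
Base rate for 22.46 is 10% + $3.72/kg.
Origin Zororia is the FTA partner but 22.46 is not on the preference list; base rate stands.
Duty = $21,232.66 × 10% + 197 × $3.72 = $2,856.11.
Line 2 (10.78, Zororia, 1,733 liters, $234,994.80):
Base rate for 10.78 is 19% + $1.21/liter.
Origin Zororia qualifies under the Ilistan–Zororia agreement and 10.78 is covered: preferential rate Free applies instead.
The additional-duty order on 10.78 targets Belania, not Zororia; it does not apply.
Duty = $234,994.80 × 0% = $0.00.
Line 3 (28.96, Zororia, 1,238 m², $142,914.72):
Base rate for 28.96 is 4.5% + $1.33/m².
Origin Zororia qualifies under the Ilistan–Zororia agreement and 28.96 is covered: preferential rate Free applies instead.
Duty = $142,914.72 × 0% = $0.00.
Total = $2,856.11 + $0.00 + $0.00 = $2,856.11.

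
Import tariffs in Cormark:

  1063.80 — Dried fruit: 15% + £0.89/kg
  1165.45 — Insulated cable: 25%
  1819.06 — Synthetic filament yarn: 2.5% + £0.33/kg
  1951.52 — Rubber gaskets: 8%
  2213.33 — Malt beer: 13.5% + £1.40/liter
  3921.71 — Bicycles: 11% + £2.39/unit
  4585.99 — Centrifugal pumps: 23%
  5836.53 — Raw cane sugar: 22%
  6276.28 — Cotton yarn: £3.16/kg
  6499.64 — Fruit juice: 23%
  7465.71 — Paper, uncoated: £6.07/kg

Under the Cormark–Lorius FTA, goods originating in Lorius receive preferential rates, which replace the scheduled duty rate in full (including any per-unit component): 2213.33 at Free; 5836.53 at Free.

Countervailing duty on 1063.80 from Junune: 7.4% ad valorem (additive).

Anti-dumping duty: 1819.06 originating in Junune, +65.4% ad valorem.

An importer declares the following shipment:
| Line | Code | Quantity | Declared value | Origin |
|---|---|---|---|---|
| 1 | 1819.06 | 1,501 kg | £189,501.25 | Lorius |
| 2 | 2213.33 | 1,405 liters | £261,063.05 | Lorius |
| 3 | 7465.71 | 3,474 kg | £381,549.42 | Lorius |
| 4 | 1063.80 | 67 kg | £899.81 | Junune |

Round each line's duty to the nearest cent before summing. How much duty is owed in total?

£26,581.23

Line 1 (1819.06, Lorius, 1,501 kg, £189,501.25):
Base rate for 1819.06 is 2.5% + £0.33/kg.
Origin Lorius is the FTA partner but 1819.06 is not on the preference list; base rate stands.
The additional-duty order on 1819.06 targets Junune, not Lorius; it does not apply.
Duty = £189,501.25 × 2.5% + 1,501 × £0.33 = £5,232.86.
Line 2 (2213.33, Lorius, 1,405 liters, £261,063.05):
Base rate for 2213.33 is 13.5% + £1.40/liter.
Origin Lorius qualifies under the Cormark–Lorius agreement and 2213.33 is covered: preferential rate Free applies instead.
Duty = £261,063.05 × 0% = £0.00.
Line 3 (7465.71, Lorius, 3,474 kg, £381,549.42):
Base rate for 7465.71 is £6.07/kg.
Origin Lorius is the FTA partner but 7465.71 is not on the preference list; base rate stands.
Duty = 3,474 × £6.07 = £21,087.18.
Line 4 (1063.80, Junune, 67 kg, £899.81):
Base rate for 1063.80 is 15% + £0.89/kg.
Additional duty on 1063.80 from Junune: +7.4%. Applied ad valorem rate: 15% + 7.4% = 22.4%.
Duty = £899.81 × 22.4% + 67 × £0.89 = £261.19.
Total = £5,232.86 + £0.00 + £21,087.18 + £261.19 = £26,581.23.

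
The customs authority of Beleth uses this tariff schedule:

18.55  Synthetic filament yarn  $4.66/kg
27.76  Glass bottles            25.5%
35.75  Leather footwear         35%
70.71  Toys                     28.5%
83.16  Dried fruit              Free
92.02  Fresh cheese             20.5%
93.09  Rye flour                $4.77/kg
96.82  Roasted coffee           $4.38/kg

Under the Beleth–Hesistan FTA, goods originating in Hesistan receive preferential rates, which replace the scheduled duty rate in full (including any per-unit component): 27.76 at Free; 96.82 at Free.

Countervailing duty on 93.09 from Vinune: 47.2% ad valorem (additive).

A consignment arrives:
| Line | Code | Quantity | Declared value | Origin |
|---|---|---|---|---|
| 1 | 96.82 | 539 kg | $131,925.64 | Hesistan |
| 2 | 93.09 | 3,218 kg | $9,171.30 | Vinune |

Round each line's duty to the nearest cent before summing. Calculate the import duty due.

$19,678.71

Line 1 (96.82, Hesistan, 539 kg, $131,925.64):
Base rate for 96.82 is $4.38/kg.
Origin Hesistan qualifies under the Beleth–Hesistan agreement and 96.82 is covered: preferential rate Free applies instead.
Duty = $131,925.64 × 0% = $0.00.
Line 2 (93.09, Vinune, 3,218 kg, $9,171.30):
Base rate for 93.09 is $4.77/kg.
Additional duty on 93.09 from Vinune: +47.2% ad valorem. Applied ad valorem rate = 47.2%.
Duty = $9,171.30 × 47.2% + 3,218 × $4.77 = $19,678.71.
Total = $0.00 + $19,678.71 = $19,678.71.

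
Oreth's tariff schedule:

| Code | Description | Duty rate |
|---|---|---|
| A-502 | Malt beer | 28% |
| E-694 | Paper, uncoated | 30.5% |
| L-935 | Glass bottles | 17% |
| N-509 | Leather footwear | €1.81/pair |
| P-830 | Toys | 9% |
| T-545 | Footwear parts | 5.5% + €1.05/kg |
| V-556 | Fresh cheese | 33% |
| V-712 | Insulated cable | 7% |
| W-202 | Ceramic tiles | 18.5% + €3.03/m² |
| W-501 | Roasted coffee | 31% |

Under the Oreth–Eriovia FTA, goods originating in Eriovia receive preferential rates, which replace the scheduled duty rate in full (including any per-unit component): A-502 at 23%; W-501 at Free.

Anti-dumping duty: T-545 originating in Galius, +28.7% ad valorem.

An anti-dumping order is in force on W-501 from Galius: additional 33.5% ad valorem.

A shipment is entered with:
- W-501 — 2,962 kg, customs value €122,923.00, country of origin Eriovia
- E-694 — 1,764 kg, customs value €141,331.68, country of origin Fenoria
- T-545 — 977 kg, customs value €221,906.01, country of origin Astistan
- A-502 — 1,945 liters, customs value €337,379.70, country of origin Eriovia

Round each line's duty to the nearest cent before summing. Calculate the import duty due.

€133,934.17

Line 1 (W-501, Eriovia, 2,962 kg, €122,923.00):
Base rate for W-501 is 31%.
Origin Eriovia qualifies under the Oreth–Eriovia agreement and W-501 is covered: preferential rate Free applies instead.
The additional-duty order on W-501 targets Galius, not Eriovia; it does not apply.
Duty = €122,923.00 × 0% = €0.00.
Line 2 (E-694, Fenoria, 1,764 kg, €141,331.68):
Base rate for E-694 is 30.5%.
Duty = €141,331.68 × 30.5% = €43,106.16.
Line 3 (T-545, Astistan, 977 kg, €221,906.01):
Base rate for T-545 is 5.5% + €1.05/kg.
The additional-duty order on T-545 targets Galius, not Astistan; it does not apply.
Duty = €221,906.01 × 5.5% + 977 × €1.05 = €13,230.68.
Line 4 (A-502, Eriovia, 1,945 liters, €337,379.70):
Base rate for A-502 is 28%.
Origin Eriovia qualifies under the Oreth–Eriovia agreement and A-502 is covered: preferential rate 23% applies instead.
Duty = €337,379.70 × 23% = €77,597.33.
Total = €0.00 + €43,106.16 + €13,230.68 + €77,597.33 = €133,934.17.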